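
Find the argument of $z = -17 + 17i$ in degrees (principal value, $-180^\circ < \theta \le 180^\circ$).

θ = arctan(b/a) = arctan(17/-17) (quadrant-adjusted) = 135°


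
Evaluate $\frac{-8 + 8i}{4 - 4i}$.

Multiply numerator and denominator by conjugate (4 + 4i):
= (-8 + 8i)(4 + 4i) / (4^2 + (-4)^2)
= (-64) / 32
= -2


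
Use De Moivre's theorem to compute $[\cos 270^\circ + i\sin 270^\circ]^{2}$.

By De Moivre: z^n = r^n(cos(nθ) + i sin(nθ))
= 1^2(cos(2*270°) + i sin(2*270°))
= 1(cos 180° + i sin 180°)
= -1


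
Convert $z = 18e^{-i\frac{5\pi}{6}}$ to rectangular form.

a = r cos θ = 18 * -sqrt(3)/2 = -9*sqrt(3)
b = r sin θ = 18 * -1/2 = -9
z = -9*sqrt(3) - 9i


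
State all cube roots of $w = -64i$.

|w| = 64, arg(w) = 270°
Root modulus = 64^(1/3) = 4
Root arguments: θ_k = (270° + 360°k)/3 for k = 0, 1, ..., 2
Roots: 4i, -2*sqrt(3) - 2i, 2*sqrt(3) - 2i


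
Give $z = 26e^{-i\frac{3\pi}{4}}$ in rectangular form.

a = r cos θ = 26 * -sqrt(2)/2 = -13*sqrt(2)
b = r sin θ = 26 * -sqrt(2)/2 = -13*sqrt(2)
z = -13*sqrt(2) - 13*sqrt(2)i


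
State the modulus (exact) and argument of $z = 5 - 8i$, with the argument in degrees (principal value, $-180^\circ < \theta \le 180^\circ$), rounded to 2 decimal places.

|z| = sqrt(5^2 + (-8)^2) = sqrt(89)
arg(z) = arctan(b/a) = arctan(-8/5) (quadrant-adjusted) = -57.99°


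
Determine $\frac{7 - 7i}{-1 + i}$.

Multiply numerator and denominator by conjugate (-1 - i):
= (7 - 7i)(-1 - i) / ((-1)^2 + 1^2)
= (-14) / 2
= -7


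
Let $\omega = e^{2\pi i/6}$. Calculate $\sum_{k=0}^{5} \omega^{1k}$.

Let ζ = ω^1 = e^(2πi·1/6). Since 6 ∤ 1, ζ ≠ 1.
Sum = Σ_{k=0}^{5} ζ^k = (ζ^6 - 1)/(ζ - 1) = (ω^{1·6} - 1)/(ζ - 1) = (1 - 1)/(ζ - 1) = 0


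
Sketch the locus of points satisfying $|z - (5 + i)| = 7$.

|z - z0| = r describes a circle centered at z0 with radius r
Here z0 = 5 + i and r = 7
Locus: Circle centered at (5, 1) with radius 7


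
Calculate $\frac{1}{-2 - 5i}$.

Multiply numerator and denominator by conjugate (-2 + 5i):
= (1)(-2 + 5i) / ((-2)^2 + (-5)^2)
= (-2 + 5i) / 29
= -2/29 + (5/29)i


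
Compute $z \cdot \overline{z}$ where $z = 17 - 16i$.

z * conjugate(z) = |z|^2 = a^2 + b^2
= 17^2 + (-16)^2 = 545


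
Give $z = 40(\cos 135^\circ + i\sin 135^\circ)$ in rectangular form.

a = r cos θ = 40 * -sqrt(2)/2 = -20*sqrt(2)
b = r sin θ = 40 * sqrt(2)/2 = 20*sqrt(2)
z = -20*sqrt(2) + 20*sqrt(2)i


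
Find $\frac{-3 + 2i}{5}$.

Divisor is real, so divide each part by 5:
= -3/5 + (2/5)i


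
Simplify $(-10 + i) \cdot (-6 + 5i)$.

(a1*a2 - b1*b2) + (a1*b2 + b1*a2)i
= (60 - 5) + (-50 + (-6))i
= 55 - 56i


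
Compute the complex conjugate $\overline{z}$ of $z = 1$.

If z = a + bi, then conjugate(z) = a - bi
conjugate(1) = 1


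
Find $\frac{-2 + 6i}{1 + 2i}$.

Multiply numerator and denominator by conjugate (1 - 2i):
= (-2 + 6i)(1 - 2i) / (1^2 + 2^2)
= (10 + 10i) / 5
= 2 + 2i


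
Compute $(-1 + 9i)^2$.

(a + bi)^2 = a^2 - b^2 + 2abi
= (-1)^2 - 9^2 + 2*(-1)*9i
= -80 - 18i


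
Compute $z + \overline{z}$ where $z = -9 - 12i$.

z + conjugate(z) = (a + bi) + (a - bi) = 2a
= 2 * (-9) = -18


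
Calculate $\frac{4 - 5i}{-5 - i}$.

Multiply numerator and denominator by conjugate (-5 + i):
= (4 - 5i)(-5 + i) / ((-5)^2 + (-1)^2)
= (-15 + 29i) / 26
= -15/26 + (29/26)i


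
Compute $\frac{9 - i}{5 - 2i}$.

Multiply numerator and denominator by conjugate (5 + 2i):
= (9 - i)(5 + 2i) / (5^2 + (-2)^2)
= (47 + 13i) / 29
= 47/29 + (13/29)i


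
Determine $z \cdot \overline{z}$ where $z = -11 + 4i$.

z * conjugate(z) = |z|^2 = a^2 + b^2
= (-11)^2 + 4^2 = 137


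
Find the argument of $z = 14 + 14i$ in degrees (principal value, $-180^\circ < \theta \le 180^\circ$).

θ = arctan(b/a) = arctan(14/14) (quadrant-adjusted) = 45°


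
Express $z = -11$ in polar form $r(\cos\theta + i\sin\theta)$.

r = |z| = sqrt(a^2 + b^2) = sqrt((-11)^2 + (0)^2) = sqrt(121 + 0) = sqrt(121) = 11
b = 0 and a < 0, so z lies on the negative real axis: θ = 180°
z = 11(cos 180° + i sin 180°)


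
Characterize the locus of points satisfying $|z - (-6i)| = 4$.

|z - z0| = r describes a circle centered at z0 with radius r
Here z0 = -6i and r = 4
Locus: Circle centered at (0, -6) with radius 4


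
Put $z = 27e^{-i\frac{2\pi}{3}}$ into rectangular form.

a = r cos θ = 27 * -1/2 = -27/2
b = r sin θ = 27 * -sqrt(3)/2 = -27*sqrt(3)/2
z = -27/2 - (27*sqrt(3)/2)i


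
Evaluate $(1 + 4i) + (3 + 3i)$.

(1 + 3) + (4 + 3)i = 4 + 7i


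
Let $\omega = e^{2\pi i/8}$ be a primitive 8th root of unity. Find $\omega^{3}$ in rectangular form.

ω^3 = e^(2πi·3/8) = e^(i·3π/4)
= cos(3π/4) + i sin(3π/4)
= -sqrt(2)/2 + (sqrt(2)/2)i


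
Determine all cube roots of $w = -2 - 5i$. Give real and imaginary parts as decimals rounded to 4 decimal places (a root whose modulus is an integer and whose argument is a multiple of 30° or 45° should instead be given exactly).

|w| = sqrt(29) ≈ 5.385165, arg(w) ≈ 248.198591°
Root modulus = sqrt(29)^(1/3) ≈ 1.752803
Root arguments: θ_k = (arg(w) + 360°k)/3 for k = 0, 1, ..., 2
Compute each root as (root modulus)(cos θ_k + i sin θ_k) using full-precision intermediates, then round to 4 decimal places.
Roots: 0.2217 + 1.7387i, -1.6166 - 0.6773i, 1.3949 - 1.0614i


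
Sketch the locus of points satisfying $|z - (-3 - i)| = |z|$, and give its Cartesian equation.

|z - z1| = |z - z2| means z is equidistant from z1 and z2,
i.e. the perpendicular bisector of the segment from (-3, -1) to (0, 0) (midpoint (-3/2, -1/2)).
With z = x + yi, square both sides:
(x - (-3))^2 + (y - (-1))^2 = (x - 0)^2 + (y - 0)^2
The x^2 and y^2 terms cancel: 6x + 2y = 0 - 10 = -10
Simplify: 3x + y = -5
Locus: Perpendicular bisector of the segment from (-3, -1) to (0, 0): the line 3x + y = -5


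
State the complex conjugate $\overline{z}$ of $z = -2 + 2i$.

If z = a + bi, then conjugate(z) = a - bi
conjugate(-2 + 2i) = -2 - 2i


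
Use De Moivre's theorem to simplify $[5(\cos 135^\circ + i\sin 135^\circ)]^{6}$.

By De Moivre: z^n = r^n(cos(nθ) + i sin(nθ))
= 5^6(cos(6*135°) + i sin(6*135°))
= 15625(cos 90° + i sin 90°)
= 15625i


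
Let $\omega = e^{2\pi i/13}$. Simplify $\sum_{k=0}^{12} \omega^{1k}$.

Let ζ = ω^1 = e^(2πi·1/13). Since 13 ∤ 1, ζ ≠ 1.
Sum = Σ_{k=0}^{12} ζ^k = (ζ^13 - 1)/(ζ - 1) = (ω^{1·13} - 1)/(ζ - 1) = (1 - 1)/(ζ - 1) = 0


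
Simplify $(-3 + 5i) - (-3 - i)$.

(-3 - (-3)) + (5 - (-1))i = 6i


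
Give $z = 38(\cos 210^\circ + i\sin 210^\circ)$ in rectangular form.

a = r cos θ = 38 * -sqrt(3)/2 = -19*sqrt(3)
b = r sin θ = 38 * -1/2 = -19
z = -19*sqrt(3) - 19i


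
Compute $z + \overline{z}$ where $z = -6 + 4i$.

z + conjugate(z) = (a + bi) + (a - bi) = 2a
= 2 * (-6) = -12


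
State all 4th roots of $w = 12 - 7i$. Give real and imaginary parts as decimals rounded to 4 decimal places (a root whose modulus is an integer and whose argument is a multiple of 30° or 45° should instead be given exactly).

|w| = sqrt(193) ≈ 13.892444, arg(w) ≈ 329.743563°
Root modulus = sqrt(193)^(1/4) ≈ 1.930610
Root arguments: θ_k = (arg(w) + 360°k)/4 for k = 0, 1, ..., 3
Compute each root as (root modulus)(cos θ_k + i sin θ_k) using full-precision intermediates, then round to 4 decimal places.
Roots: 0.2541 + 1.9138i, -1.9138 + 0.2541i, -0.2541 - 1.9138i, 1.9138 - 0.2541i


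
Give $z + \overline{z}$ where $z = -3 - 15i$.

z + conjugate(z) = (a + bi) + (a - bi) = 2a
= 2 * (-3) = -6


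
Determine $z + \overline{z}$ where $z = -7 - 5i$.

z + conjugate(z) = (a + bi) + (a - bi) = 2a
= 2 * (-7) = -14


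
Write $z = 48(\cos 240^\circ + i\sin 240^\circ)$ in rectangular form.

a = r cos θ = 48 * -1/2 = -24
b = r sin θ = 48 * -sqrt(3)/2 = -24*sqrt(3)
z = -24 - 24*sqrt(3)i


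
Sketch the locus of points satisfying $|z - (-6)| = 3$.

|z - z0| = r describes a circle centered at z0 with radius r
Here z0 = -6 and r = 3
Locus: Circle centered at (-6, 0) with radius 3


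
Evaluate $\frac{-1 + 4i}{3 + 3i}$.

Multiply numerator and denominator by conjugate (3 - 3i):
= (-1 + 4i)(3 - 3i) / (3^2 + 3^2)
= (9 + 15i) / 18
Divide through by 3: (3 + 5i) / 6
= 1/2 + (5/6)i


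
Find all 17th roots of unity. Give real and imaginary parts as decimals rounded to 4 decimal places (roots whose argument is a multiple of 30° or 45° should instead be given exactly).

ω_k = e^(2πik/17) = cos(2πk/17) + i sin(2πk/17) for k = 0, 1, ..., 16
Roots: 1, 0.9325 + 0.3612i, 0.7390 + 0.6737i, 0.4457 + 0.8952i, 0.0923 + 0.9957i, -0.2737 + 0.9618i, -0.6026 + 0.7980i, -0.8502 + 0.5264i, -0.9830 + 0.1837i, -0.9830 - 0.1837i, -0.8502 - 0.5264i, -0.6026 - 0.7980i, -0.2737 - 0.9618i, 0.0923 - 0.9957i, 0.4457 - 0.8952i, 0.7390 - 0.6737i, 0.9325 - 0.3612i


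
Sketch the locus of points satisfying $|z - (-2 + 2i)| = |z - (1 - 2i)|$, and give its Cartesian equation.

|z - z1| = |z - z2| means z is equidistant from z1 and z2,
i.e. the perpendicular bisector of the segment from (-2, 2) to (1, -2) (midpoint (-1/2, 0)).
With z = x + yi, square both sides:
(x - (-2))^2 + (y - 2)^2 = (x - 1)^2 + (y - (-2))^2
The x^2 and y^2 terms cancel: 6x + (-8)y = 5 - 8 = -3
Simplify: 6x - 8y = -3
Locus: Perpendicular bisector of the segment from (-2, 2) to (1, -2): the line 6x - 8y = -3


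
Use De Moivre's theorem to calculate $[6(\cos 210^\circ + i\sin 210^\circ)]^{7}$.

By De Moivre: z^n = r^n(cos(nθ) + i sin(nθ))
= 6^7(cos(7*210°) + i sin(7*210°))
= 279936(cos 30° + i sin 30°)
= 139968*sqrt(3) + 139968i


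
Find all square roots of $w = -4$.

|w| = 4, arg(w) = 180°
Root modulus = 4^(1/2) = 2
Root arguments: θ_k = (180° + 360°k)/2 for k = 0, 1, ..., 1
Roots: 2i, -2i


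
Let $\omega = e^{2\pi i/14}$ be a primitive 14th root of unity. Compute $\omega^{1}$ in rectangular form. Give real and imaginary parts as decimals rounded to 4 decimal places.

ω^1 = e^(2πi·1/14) = e^(i·1π/7)
= cos(1π/7) + i sin(1π/7)
= 0.9010 + 0.4339i


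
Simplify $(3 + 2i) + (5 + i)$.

(3 + 5) + (2 + 1)i = 8 + 3i


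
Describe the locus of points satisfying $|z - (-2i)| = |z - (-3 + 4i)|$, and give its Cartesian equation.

|z - z1| = |z - z2| means z is equidistant from z1 and z2,
i.e. the perpendicular bisector of the segment from (0, -2) to (-3, 4) (midpoint (-3/2, 1)).
With z = x + yi, square both sides:
(x - 0)^2 + (y - (-2))^2 = (x - (-3))^2 + (y - 4)^2
The x^2 and y^2 terms cancel: -6x + 12y = 25 - 4 = 21
Simplify: 2x - 4y = -7
Locus: Perpendicular bisector of the segment from (0, -2) to (-3, 4): the line 2x - 4y = -7


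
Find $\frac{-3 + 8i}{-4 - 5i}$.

Multiply numerator and denominator by conjugate (-4 + 5i):
= (-3 + 8i)(-4 + 5i) / ((-4)^2 + (-5)^2)
= (-28 - 47i) / 41
= -28/41 - (47/41)i


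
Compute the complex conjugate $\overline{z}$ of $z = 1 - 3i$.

If z = a + bi, then conjugate(z) = a - bi
conjugate(1 - 3i) = 1 + 3i


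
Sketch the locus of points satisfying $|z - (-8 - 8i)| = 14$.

|z - z0| = r describes a circle centered at z0 with radius r
Here z0 = -8 - 8i and r = 14
Locus: Circle centered at (-8, -8) with radius 14


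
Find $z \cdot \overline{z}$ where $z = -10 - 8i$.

z * conjugate(z) = |z|^2 = a^2 + b^2
= (-10)^2 + (-8)^2 = 164


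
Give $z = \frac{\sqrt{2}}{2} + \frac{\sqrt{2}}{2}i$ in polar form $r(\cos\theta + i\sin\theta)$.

r = |z| = sqrt(a^2 + b^2) = sqrt((sqrt(2)/2)^2 + (sqrt(2)/2)^2) = sqrt(1/2 + 1/2) = sqrt(1) = 1
θ = arctan(b/a) = arctan(0.7071/0.7071) (quadrant-adjusted) = 45°
z = 1(cos 45° + i sin 45°)


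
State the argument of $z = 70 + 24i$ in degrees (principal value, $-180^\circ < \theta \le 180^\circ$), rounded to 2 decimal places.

θ = arctan(b/a) = arctan(24/70) (quadrant-adjusted) = 18.92°


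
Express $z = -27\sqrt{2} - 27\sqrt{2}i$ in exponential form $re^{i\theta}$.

r = |z| = sqrt((-27*sqrt(2))^2 + (-27*sqrt(2))^2) = sqrt(1458 + 1458) = sqrt(2916) = 54
θ = arctan(b/a) = arctan(-38.1838/-38.1838) (quadrant-adjusted) = 225° = 5π/4
z = 54e^(i*5π/4)


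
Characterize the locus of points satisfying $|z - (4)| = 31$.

|z - z0| = r describes a circle centered at z0 with radius r
Here z0 = 4 and r = 31
Locus: Circle centered at (4, 0) with radius 31


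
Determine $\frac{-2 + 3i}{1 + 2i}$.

Multiply numerator and denominator by conjugate (1 - 2i):
= (-2 + 3i)(1 - 2i) / (1^2 + 2^2)
= (4 + 7i) / 5
= 4/5 + (7/5)i


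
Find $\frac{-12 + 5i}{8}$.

Divisor is real, so divide each part by 8:
= -3/2 + (5/8)i


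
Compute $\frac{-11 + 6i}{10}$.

Divisor is real, so divide each part by 10:
= -11/10 + (3/5)i


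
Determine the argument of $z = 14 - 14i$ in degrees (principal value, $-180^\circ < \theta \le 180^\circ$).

θ = arctan(b/a) = arctan(-14/14) (quadrant-adjusted) = -45°


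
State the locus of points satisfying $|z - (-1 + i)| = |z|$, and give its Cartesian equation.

|z - z1| = |z - z2| means z is equidistant from z1 and z2,
i.e. the perpendicular bisector of the segment from (-1, 1) to (0, 0) (midpoint (-1/2, 1/2)).
With z = x + yi, square both sides:
(x - (-1))^2 + (y - 1)^2 = (x - 0)^2 + (y - 0)^2
The x^2 and y^2 terms cancel: 2x + (-2)y = 0 - 2 = -2
Simplify: x - y = -1
Locus: Perpendicular bisector of the segment from (-1, 1) to (0, 0): the line x - y = -1


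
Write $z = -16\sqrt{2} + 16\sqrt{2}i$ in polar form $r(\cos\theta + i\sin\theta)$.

r = |z| = sqrt(a^2 + b^2) = sqrt((-16*sqrt(2))^2 + (16*sqrt(2))^2) = sqrt(512 + 512) = sqrt(1024) = 32
θ = arctan(b/a) = arctan(22.6274/-22.6274) (quadrant-adjusted) = 135°
z = 32(cos 135° + i sin 135°)


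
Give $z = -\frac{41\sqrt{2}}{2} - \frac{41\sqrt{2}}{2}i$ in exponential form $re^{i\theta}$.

r = |z| = sqrt((-41*sqrt(2)/2)^2 + (-41*sqrt(2)/2)^2) = sqrt(1681/2 + 1681/2) = sqrt(1681) = 41
θ = arctan(b/a) = arctan(-28.9914/-28.9914) (quadrant-adjusted) = -135° = -3π/4
z = 41e^(-i*3π/4)


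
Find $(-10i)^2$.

(a + bi)^2 = a^2 - b^2 + 2abi
= 0^2 - (-10)^2 + 2*0*(-10)i
= -100


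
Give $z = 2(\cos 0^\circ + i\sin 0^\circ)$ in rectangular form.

a = r cos θ = 2 * 1 = 2
b = r sin θ = 2 * 0 = 0
z = 2


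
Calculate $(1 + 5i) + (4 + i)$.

(1 + 4) + (5 + 1)i = 5 + 6i


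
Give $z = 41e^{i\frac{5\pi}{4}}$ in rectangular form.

a = r cos θ = 41 * -sqrt(2)/2 = -41*sqrt(2)/2
b = r sin θ = 41 * -sqrt(2)/2 = -41*sqrt(2)/2
z = -41*sqrt(2)/2 - (41*sqrt(2)/2)i


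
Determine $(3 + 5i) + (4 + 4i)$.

(3 + 4) + (5 + 4)i = 7 + 9i


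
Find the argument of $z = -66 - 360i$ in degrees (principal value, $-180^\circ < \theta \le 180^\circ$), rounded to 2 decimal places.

θ = arctan(b/a) = arctan(-360/-66) (quadrant-adjusted) = -100.39°


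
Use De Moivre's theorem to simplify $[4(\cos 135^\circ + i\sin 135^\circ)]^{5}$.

By De Moivre: z^n = r^n(cos(nθ) + i sin(nθ))
= 4^5(cos(5*135°) + i sin(5*135°))
= 1024(cos 315° + i sin 315°)
= 512*sqrt(2) - 512*sqrt(2)i


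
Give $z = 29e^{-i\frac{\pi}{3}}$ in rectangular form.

a = r cos θ = 29 * 1/2 = 29/2
b = r sin θ = 29 * -sqrt(3)/2 = -29*sqrt(3)/2
z = 29/2 - (29*sqrt(3)/2)i


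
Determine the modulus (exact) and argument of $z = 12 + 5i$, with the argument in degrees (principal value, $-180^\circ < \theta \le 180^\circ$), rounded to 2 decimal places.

|z| = sqrt(12^2 + 5^2) = 13
arg(z) = arctan(b/a) = arctan(5/12) (quadrant-adjusted) = 22.62°


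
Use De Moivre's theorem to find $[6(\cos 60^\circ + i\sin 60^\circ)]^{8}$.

By De Moivre: z^n = r^n(cos(nθ) + i sin(nθ))
= 6^8(cos(8*60°) + i sin(8*60°))
= 1679616(cos 120° + i sin 120°)
= -839808 + 839808*sqrt(3)i


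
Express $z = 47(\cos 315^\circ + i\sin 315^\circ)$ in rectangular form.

a = r cos θ = 47 * sqrt(2)/2 = 47*sqrt(2)/2
b = r sin θ = 47 * -sqrt(2)/2 = -47*sqrt(2)/2
z = 47*sqrt(2)/2 - (47*sqrt(2)/2)i


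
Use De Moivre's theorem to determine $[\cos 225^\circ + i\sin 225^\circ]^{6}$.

By De Moivre: z^n = r^n(cos(nθ) + i sin(nθ))
= 1^6(cos(6*225°) + i sin(6*225°))
= 1(cos 270° + i sin 270°)
= -i


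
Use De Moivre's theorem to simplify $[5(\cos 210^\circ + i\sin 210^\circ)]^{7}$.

By De Moivre: z^n = r^n(cos(nθ) + i sin(nθ))
= 5^7(cos(7*210°) + i sin(7*210°))
= 78125(cos 30° + i sin 30°)
= 78125*sqrt(3)/2 + (78125/2)i


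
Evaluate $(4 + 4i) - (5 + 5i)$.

(4 - 5) + (4 - 5)i = -1 - i


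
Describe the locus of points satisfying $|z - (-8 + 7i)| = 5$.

|z - z0| = r describes a circle centered at z0 with radius r
Here z0 = -8 + 7i and r = 5
Locus: Circle centered at (-8, 7) with radius 5


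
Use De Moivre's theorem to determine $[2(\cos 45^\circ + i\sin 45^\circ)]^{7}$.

By De Moivre: z^n = r^n(cos(nθ) + i sin(nθ))
= 2^7(cos(7*45°) + i sin(7*45°))
= 128(cos 315° + i sin 315°)
= 64*sqrt(2) - 64*sqrt(2)i


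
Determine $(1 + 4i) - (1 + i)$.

(1 - 1) + (4 - 1)i = 3i


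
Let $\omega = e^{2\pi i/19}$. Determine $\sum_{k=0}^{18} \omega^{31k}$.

Let ζ = ω^31 = e^(2πi·31/19). Since 19 ∤ 31, ζ ≠ 1.
Sum = Σ_{k=0}^{18} ζ^k = (ζ^19 - 1)/(ζ - 1) = (ω^{31·19} - 1)/(ζ - 1) = (1 - 1)/(ζ - 1) = 0


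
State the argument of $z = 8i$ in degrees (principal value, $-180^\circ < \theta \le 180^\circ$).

a = 0 and b > 0, so z lies on the positive imaginary axis: θ = 90°


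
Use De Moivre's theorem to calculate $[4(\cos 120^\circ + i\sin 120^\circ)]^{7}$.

By De Moivre: z^n = r^n(cos(nθ) + i sin(nθ))
= 4^7(cos(7*120°) + i sin(7*120°))
= 16384(cos 120° + i sin 120°)
= -8192 + 8192*sqrt(3)i


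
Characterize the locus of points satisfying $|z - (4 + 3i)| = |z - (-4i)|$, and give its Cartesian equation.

|z - z1| = |z - z2| means z is equidistant from z1 and z2,
i.e. the perpendicular bisector of the segment from (4, 3) to (0, -4) (midpoint (2, -1/2)).
With z = x + yi, square both sides:
(x - 4)^2 + (y - 3)^2 = (x - 0)^2 + (y - (-4))^2
The x^2 and y^2 terms cancel: -8x + (-14)y = 16 - 25 = -9
Simplify: 8x + 14y = 9
Locus: Perpendicular bisector of the segment from (4, 3) to (0, -4): the line 8x + 14y = 9


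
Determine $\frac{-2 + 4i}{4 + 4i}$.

Multiply numerator and denominator by conjugate (4 - 4i):
= (-2 + 4i)(4 - 4i) / (4^2 + 4^2)
= (8 + 24i) / 32
Divide through by 8: (1 + 3i) / 4
= 1/4 + (3/4)i


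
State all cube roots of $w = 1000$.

|w| = 1000, arg(w) = 0°
Root modulus = 1000^(1/3) = 10
Root arguments: θ_k = (0° + 360°k)/3 for k = 0, 1, ..., 2
Roots: 10, -5 + 5*sqrt(3)i, -5 - 5*sqrt(3)i


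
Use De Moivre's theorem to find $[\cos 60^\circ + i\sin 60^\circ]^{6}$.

By De Moivre: z^n = r^n(cos(nθ) + i sin(nθ))
= 1^6(cos(6*60°) + i sin(6*60°))
= 1(cos 0° + i sin 0°)
= 1


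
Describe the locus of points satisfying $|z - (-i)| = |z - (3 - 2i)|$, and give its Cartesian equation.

|z - z1| = |z - z2| means z is equidistant from z1 and z2,
i.e. the perpendicular bisector of the segment from (0, -1) to (3, -2) (midpoint (3/2, -3/2)).
With z = x + yi, square both sides:
(x - 0)^2 + (y - (-1))^2 = (x - 3)^2 + (y - (-2))^2
The x^2 and y^2 terms cancel: 6x + (-2)y = 13 - 1 = 12
Simplify: 3x - y = 6
Locus: Perpendicular bisector of the segment from (0, -1) to (3, -2): the line 3x - y = 6


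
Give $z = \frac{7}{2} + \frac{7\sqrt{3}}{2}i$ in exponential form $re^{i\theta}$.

r = |z| = sqrt((7/2)^2 + (7*sqrt(3)/2)^2) = sqrt(49/4 + 147/4) = sqrt(49) = 7
θ = arctan(b/a) = arctan(6.0622/3.5) (quadrant-adjusted) = 60° = π/3
z = 7e^(i*π/3)


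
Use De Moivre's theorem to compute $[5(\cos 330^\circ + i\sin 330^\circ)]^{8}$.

By De Moivre: z^n = r^n(cos(nθ) + i sin(nθ))
= 5^8(cos(8*330°) + i sin(8*330°))
= 390625(cos 120° + i sin 120°)
= -390625/2 + (390625*sqrt(3)/2)i


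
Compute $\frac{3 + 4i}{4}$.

Divisor is real, so divide each part by 4:
= 3/4 + i


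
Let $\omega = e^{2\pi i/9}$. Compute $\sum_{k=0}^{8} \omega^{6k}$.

Let ζ = ω^6 = e^(2πi·6/9). Since 9 ∤ 6, ζ ≠ 1.
Sum = Σ_{k=0}^{8} ζ^k = (ζ^9 - 1)/(ζ - 1) = (ω^{6·9} - 1)/(ζ - 1) = (1 - 1)/(ζ - 1) = 0


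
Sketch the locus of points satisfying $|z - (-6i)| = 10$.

|z - z0| = r describes a circle centered at z0 with radius r
Here z0 = -6i and r = 10
Locus: Circle centered at (0, -6) with radius 10


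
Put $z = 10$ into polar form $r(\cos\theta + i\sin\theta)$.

r = |z| = sqrt(a^2 + b^2) = sqrt((10)^2 + (0)^2) = sqrt(100 + 0) = sqrt(100) = 10
b = 0 and a > 0, so z lies on the positive real axis: θ = 0°
z = 10(cos 0° + i sin 0°)


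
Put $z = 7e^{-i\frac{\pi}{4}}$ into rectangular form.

a = r cos θ = 7 * sqrt(2)/2 = 7*sqrt(2)/2
b = r sin θ = 7 * -sqrt(2)/2 = -7*sqrt(2)/2
z = 7*sqrt(2)/2 - (7*sqrt(2)/2)i


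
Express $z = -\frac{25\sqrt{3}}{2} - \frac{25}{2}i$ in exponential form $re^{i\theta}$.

r = |z| = sqrt((-25*sqrt(3)/2)^2 + (-25/2)^2) = sqrt(1875/4 + 625/4) = sqrt(625) = 25
θ = arctan(b/a) = arctan(-12.5/-21.6506) (quadrant-adjusted) = -150° = -5π/6
z = 25e^(-i*5π/6)


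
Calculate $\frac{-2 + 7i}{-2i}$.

Multiply numerator and denominator by conjugate (2i):
= (-2 + 7i)(2i) / (0^2 + (-2)^2)
= (-14 - 4i) / 4
Divide through by 2: (-7 - 2i) / 2
= -7/2 - i


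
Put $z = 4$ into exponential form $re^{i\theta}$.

r = |z| = sqrt((4)^2 + (0)^2) = sqrt(16 + 0) = sqrt(16) = 4
b = 0 and a > 0, so z lies on the positive real axis: θ = 0
z = 4e^(i*0) = 4


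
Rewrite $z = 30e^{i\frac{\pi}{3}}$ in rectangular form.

a = r cos θ = 30 * 1/2 = 15
b = r sin θ = 30 * sqrt(3)/2 = 15*sqrt(3)
z = 15 + 15*sqrt(3)i


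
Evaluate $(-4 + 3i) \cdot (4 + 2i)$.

(a1*a2 - b1*b2) + (a1*b2 + b1*a2)i
= (-16 - 6) + (-8 + 12)i
= -22 + 4i


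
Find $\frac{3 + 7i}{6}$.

Divisor is real, so divide each part by 6:
= 1/2 + (7/6)i


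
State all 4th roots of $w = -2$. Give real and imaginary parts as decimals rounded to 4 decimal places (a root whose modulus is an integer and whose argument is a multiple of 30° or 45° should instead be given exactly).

|w| = 2, arg(w) = 180°
Root modulus = 2^(1/4) ≈ 1.189207
Root arguments: θ_k = (180° + 360°k)/4 for k = 0, 1, ..., 3
Compute each root as (root modulus)(cos θ_k + i sin θ_k) using full-precision intermediates, then round to 4 decimal places.
Roots: 0.8409 + 0.8409i, -0.8409 + 0.8409i, -0.8409 - 0.8409i, 0.8409 - 0.8409i


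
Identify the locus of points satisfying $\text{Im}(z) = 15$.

Im(z) = y where z = x + yi; the equation y = 15 is satisfied by all points with that y-coordinate
Locus: Horizontal line y = 15


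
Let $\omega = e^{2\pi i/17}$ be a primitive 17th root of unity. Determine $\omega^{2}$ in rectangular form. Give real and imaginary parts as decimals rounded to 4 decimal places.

ω^2 = e^(2πi·2/17) = e^(i·4π/17)
= cos(4π/17) + i sin(4π/17)
= 0.7390 + 0.6737i


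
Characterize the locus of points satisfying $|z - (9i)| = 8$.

|z - z0| = r describes a circle centered at z0 with radius r
Here z0 = 9i and r = 8
Locus: Circle centered at (0, 9) with radius 8


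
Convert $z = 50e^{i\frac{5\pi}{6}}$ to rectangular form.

a = r cos θ = 50 * -sqrt(3)/2 = -25*sqrt(3)
b = r sin θ = 50 * 1/2 = 25
z = -25*sqrt(3) + 25i


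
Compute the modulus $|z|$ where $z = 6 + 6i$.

|z| = sqrt(a^2 + b^2) = sqrt(6^2 + 6^2) = sqrt(72) = sqrt(72)


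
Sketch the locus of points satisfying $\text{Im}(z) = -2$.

Im(z) = y where z = x + yi; the equation y = -2 is satisfied by all points with that y-coordinate
Locus: Horizontal line y = -2


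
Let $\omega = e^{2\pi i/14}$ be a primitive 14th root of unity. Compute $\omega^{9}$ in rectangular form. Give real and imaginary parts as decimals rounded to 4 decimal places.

ω^9 = e^(2πi·9/14) = e^(i·9π/7)
= cos(9π/7) + i sin(9π/7)
= -0.6235 - 0.7818i


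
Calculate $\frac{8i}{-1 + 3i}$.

Multiply numerator and denominator by conjugate (-1 - 3i):
= (8i)(-1 - 3i) / ((-1)^2 + 3^2)
= (24 - 8i) / 10
Divide through by 2: (12 - 4i) / 5
= 12/5 - (4/5)i


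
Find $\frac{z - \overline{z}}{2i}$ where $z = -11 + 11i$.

z - conjugate(z) = 2bi
(z - conjugate(z))/(2i) = 2bi/(2i) = b = 11


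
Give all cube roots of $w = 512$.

|w| = 512, arg(w) = 0°
Root modulus = 512^(1/3) = 8
Root arguments: θ_k = (0° + 360°k)/3 for k = 0, 1, ..., 2
Roots: 8, -4 + 4*sqrt(3)i, -4 - 4*sqrt(3)i


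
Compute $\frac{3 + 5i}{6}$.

Divisor is real, so divide each part by 6:
= 1/2 + (5/6)i


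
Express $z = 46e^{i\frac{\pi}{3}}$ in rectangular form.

a = r cos θ = 46 * 1/2 = 23
b = r sin θ = 46 * sqrt(3)/2 = 23*sqrt(3)
z = 23 + 23*sqrt(3)i


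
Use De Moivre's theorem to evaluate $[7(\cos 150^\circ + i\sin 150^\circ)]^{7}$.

By De Moivre: z^n = r^n(cos(nθ) + i sin(nθ))
= 7^7(cos(7*150°) + i sin(7*150°))
= 823543(cos 330° + i sin 330°)
= 823543*sqrt(3)/2 - (823543/2)i


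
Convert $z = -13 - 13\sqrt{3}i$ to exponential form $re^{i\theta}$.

r = |z| = sqrt((-13)^2 + (-13*sqrt(3))^2) = sqrt(169 + 507) = sqrt(676) = 26
θ = arctan(b/a) = arctan(-22.5167/-13) (quadrant-adjusted) = -120° = -2π/3
z = 26e^(-i*2π/3)


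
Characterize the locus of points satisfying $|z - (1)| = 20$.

|z - z0| = r describes a circle centered at z0 with radius r
Here z0 = 1 and r = 20
Locus: Circle centered at (1, 0) with radius 20


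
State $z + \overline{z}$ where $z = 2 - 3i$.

z + conjugate(z) = (a + bi) + (a - bi) = 2a
= 2 * 2 = 4


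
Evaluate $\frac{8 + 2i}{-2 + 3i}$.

Multiply numerator and denominator by conjugate (-2 - 3i):
= (8 + 2i)(-2 - 3i) / ((-2)^2 + 3^2)
= (-10 - 28i) / 13
= -10/13 - (28/13)i


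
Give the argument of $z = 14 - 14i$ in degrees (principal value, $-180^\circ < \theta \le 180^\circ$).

θ = arctan(b/a) = arctan(-14/14) (quadrant-adjusted) = -45°


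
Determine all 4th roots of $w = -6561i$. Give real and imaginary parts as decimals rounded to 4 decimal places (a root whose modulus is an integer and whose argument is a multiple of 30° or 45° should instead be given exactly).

|w| = 6561, arg(w) = 270°
Root modulus = 6561^(1/4) = 9
Root arguments: θ_k = (270° + 360°k)/4 for k = 0, 1, ..., 3
Compute each root as (root modulus)(cos θ_k + i sin θ_k) using full-precision intermediates, then round to 4 decimal places.
Roots: 3.4442 + 8.3149i, -8.3149 + 3.4442i, -3.4442 - 8.3149i, 8.3149 - 3.4442i


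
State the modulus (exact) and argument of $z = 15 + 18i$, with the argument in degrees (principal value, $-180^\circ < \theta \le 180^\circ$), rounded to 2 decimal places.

|z| = sqrt(15^2 + 18^2) = sqrt(549)
arg(z) = arctan(b/a) = arctan(18/15) (quadrant-adjusted) = 50.19°


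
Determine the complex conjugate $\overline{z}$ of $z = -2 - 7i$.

If z = a + bi, then conjugate(z) = a - bi
conjugate(-2 - 7i) = -2 + 7i


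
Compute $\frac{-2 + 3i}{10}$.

Divisor is real, so divide each part by 10:
= -1/5 + (3/10)i


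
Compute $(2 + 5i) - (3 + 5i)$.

(2 - 3) + (5 - 5)i = -1


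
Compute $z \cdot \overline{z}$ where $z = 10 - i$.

z * conjugate(z) = |z|^2 = a^2 + b^2
= 10^2 + (-1)^2 = 101


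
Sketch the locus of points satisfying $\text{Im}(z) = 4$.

Im(z) = y where z = x + yi; the equation y = 4 is satisfied by all points with that y-coordinate
Locus: Horizontal line y = 4


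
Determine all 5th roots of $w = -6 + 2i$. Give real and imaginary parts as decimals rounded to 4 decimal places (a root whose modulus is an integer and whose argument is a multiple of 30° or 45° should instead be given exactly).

|w| = sqrt(40) ≈ 6.324555, arg(w) ≈ 161.565051°
Root modulus = sqrt(40)^(1/5) ≈ 1.446126
Root arguments: θ_k = (arg(w) + 360°k)/5 for k = 0, 1, ..., 4
Compute each root as (root modulus)(cos θ_k + i sin θ_k) using full-precision intermediates, then round to 4 decimal places.
Roots: 1.2222 + 0.7730i, -0.3575 + 1.4012i, -1.4431 + 0.0930i, -0.5344 - 1.3438i, 1.1129 - 0.9235i


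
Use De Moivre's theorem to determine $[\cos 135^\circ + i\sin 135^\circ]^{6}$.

By De Moivre: z^n = r^n(cos(nθ) + i sin(nθ))
= 1^6(cos(6*135°) + i sin(6*135°))
= 1(cos 90° + i sin 90°)
= i


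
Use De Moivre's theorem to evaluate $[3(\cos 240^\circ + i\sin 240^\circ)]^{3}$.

By De Moivre: z^n = r^n(cos(nθ) + i sin(nθ))
= 3^3(cos(3*240°) + i sin(3*240°))
= 27(cos 0° + i sin 0°)
= 27


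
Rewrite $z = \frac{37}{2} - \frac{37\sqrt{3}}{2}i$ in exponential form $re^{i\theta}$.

r = |z| = sqrt((37/2)^2 + (-37*sqrt(3)/2)^2) = sqrt(1369/4 + 4107/4) = sqrt(1369) = 37
θ = arctan(b/a) = arctan(-32.0429/18.5) (quadrant-adjusted) = -60° = -π/3
z = 37e^(-i*π/3)


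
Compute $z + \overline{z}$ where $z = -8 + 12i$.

z + conjugate(z) = (a + bi) + (a - bi) = 2a
= 2 * (-8) = -16


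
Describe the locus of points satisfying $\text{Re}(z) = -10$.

Re(z) = x where z = x + yi; the equation x = -10 is satisfied by all points with that x-coordinate
Locus: Vertical line x = -10


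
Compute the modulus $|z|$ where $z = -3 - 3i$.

|z| = sqrt(a^2 + b^2) = sqrt((-3)^2 + (-3)^2) = sqrt(18) = sqrt(18)


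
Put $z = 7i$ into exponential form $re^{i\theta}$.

r = |z| = sqrt((0)^2 + (7)^2) = sqrt(0 + 49) = sqrt(49) = 7
a = 0 and b > 0, so z lies on the positive imaginary axis: θ = 90° = π/2
z = 7e^(i*π/2)


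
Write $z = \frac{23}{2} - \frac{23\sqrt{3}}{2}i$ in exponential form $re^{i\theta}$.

r = |z| = sqrt((23/2)^2 + (-23*sqrt(3)/2)^2) = sqrt(529/4 + 1587/4) = sqrt(529) = 23
θ = arctan(b/a) = arctan(-19.9186/11.5) (quadrant-adjusted) = -60° = -π/3
z = 23e^(-i*π/3)


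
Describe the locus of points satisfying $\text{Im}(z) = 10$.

Im(z) = y where z = x + yi; the equation y = 10 is satisfied by all points with that y-coordinate
Locus: Horizontal line y = 10


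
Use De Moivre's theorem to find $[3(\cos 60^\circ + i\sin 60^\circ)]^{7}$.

By De Moivre: z^n = r^n(cos(nθ) + i sin(nθ))
= 3^7(cos(7*60°) + i sin(7*60°))
= 2187(cos 60° + i sin 60°)
= 2187/2 + (2187*sqrt(3)/2)i


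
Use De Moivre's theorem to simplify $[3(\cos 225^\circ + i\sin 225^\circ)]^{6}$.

By De Moivre: z^n = r^n(cos(nθ) + i sin(nθ))
= 3^6(cos(6*225°) + i sin(6*225°))
= 729(cos 270° + i sin 270°)
= -729i


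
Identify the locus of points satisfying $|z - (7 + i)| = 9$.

|z - z0| = r describes a circle centered at z0 with radius r
Here z0 = 7 + i and r = 9
Locus: Circle centered at (7, 1) with radius 9


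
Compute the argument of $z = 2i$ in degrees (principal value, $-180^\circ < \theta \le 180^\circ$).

a = 0 and b > 0, so z lies on the positive imaginary axis: θ = 90°


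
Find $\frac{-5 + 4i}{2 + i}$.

Multiply numerator and denominator by conjugate (2 - i):
= (-5 + 4i)(2 - i) / (2^2 + 1^2)
= (-6 + 13i) / 5
= -6/5 + (13/5)i


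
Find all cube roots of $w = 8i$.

|w| = 8, arg(w) = 90°
Root modulus = 8^(1/3) = 2
Root arguments: θ_k = (90° + 360°k)/3 for k = 0, 1, ..., 2
Roots: sqrt(3) + i, -sqrt(3) + i, -2i


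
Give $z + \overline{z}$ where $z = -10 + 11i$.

z + conjugate(z) = (a + bi) + (a - bi) = 2a
= 2 * (-10) = -20


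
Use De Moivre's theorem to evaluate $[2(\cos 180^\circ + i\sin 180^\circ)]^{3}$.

By De Moivre: z^n = r^n(cos(nθ) + i sin(nθ))
= 2^3(cos(3*180°) + i sin(3*180°))
= 8(cos 180° + i sin 180°)
= -8


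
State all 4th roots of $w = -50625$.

|w| = 50625, arg(w) = 180°
Root modulus = 50625^(1/4) = 15
Root arguments: θ_k = (180° + 360°k)/4 for k = 0, 1, ..., 3
Roots: 15*sqrt(2)/2 + (15*sqrt(2)/2)i, -15*sqrt(2)/2 + (15*sqrt(2)/2)i, -15*sqrt(2)/2 - (15*sqrt(2)/2)i, 15*sqrt(2)/2 - (15*sqrt(2)/2)i


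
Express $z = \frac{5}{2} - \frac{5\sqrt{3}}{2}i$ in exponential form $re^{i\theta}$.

r = |z| = sqrt((5/2)^2 + (-5*sqrt(3)/2)^2) = sqrt(25/4 + 75/4) = sqrt(25) = 5
θ = arctan(b/a) = arctan(-4.3301/2.5) (quadrant-adjusted) = -60° = -π/3
z = 5e^(-i*π/3)


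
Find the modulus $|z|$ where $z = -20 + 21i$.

|z| = sqrt(a^2 + b^2) = sqrt((-20)^2 + 21^2) = sqrt(841) = 29


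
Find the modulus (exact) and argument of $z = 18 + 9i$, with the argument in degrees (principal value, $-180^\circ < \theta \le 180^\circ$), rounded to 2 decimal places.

|z| = sqrt(18^2 + 9^2) = sqrt(405)
arg(z) = arctan(b/a) = arctan(9/18) (quadrant-adjusted) = 26.57°


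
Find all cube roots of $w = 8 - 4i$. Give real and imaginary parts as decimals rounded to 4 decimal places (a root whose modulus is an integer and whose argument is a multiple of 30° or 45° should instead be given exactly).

|w| = sqrt(80) ≈ 8.944272, arg(w) ≈ 333.434949°
Root modulus = sqrt(80)^(1/3) ≈ 2.075782
Root arguments: θ_k = (arg(w) + 360°k)/3 for k = 0, 1, ..., 2
Compute each root as (root modulus)(cos θ_k + i sin θ_k) using full-precision intermediates, then round to 4 decimal places.
Roots: -0.7488 + 1.9360i, -1.3022 - 1.6165i, 2.0510 - 0.3195i


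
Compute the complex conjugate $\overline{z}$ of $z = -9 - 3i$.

If z = a + bi, then conjugate(z) = a - bi
conjugate(-9 - 3i) = -9 + 3i


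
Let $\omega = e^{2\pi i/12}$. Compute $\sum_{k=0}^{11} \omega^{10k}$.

Let ζ = ω^10 = e^(2πi·10/12). Since 12 ∤ 10, ζ ≠ 1.
Sum = Σ_{k=0}^{11} ζ^k = (ζ^12 - 1)/(ζ - 1) = (ω^{10·12} - 1)/(ζ - 1) = (1 - 1)/(ζ - 1) = 0


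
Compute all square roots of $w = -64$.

|w| = 64, arg(w) = 180°
Root modulus = 64^(1/2) = 8
Root arguments: θ_k = (180° + 360°k)/2 for k = 0, 1, ..., 1
Roots: 8i, -8i


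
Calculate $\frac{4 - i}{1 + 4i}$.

Multiply numerator and denominator by conjugate (1 - 4i):
= (4 - i)(1 - 4i) / (1^2 + 4^2)
= (-17i) / 17
= -i


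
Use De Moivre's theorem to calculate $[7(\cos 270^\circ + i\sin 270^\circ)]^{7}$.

By De Moivre: z^n = r^n(cos(nθ) + i sin(nθ))
= 7^7(cos(7*270°) + i sin(7*270°))
= 823543(cos 90° + i sin 90°)
= 823543i


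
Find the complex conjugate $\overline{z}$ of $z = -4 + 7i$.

If z = a + bi, then conjugate(z) = a - bi
conjugate(-4 + 7i) = -4 - 7i


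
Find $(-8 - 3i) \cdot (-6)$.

(a1*a2 - b1*b2) + (a1*b2 + b1*a2)i
= (48 - 0) + (0 + 18)i
= 48 + 18i


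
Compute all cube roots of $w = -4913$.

|w| = 4913, arg(w) = 180°
Root modulus = 4913^(1/3) = 17
Root arguments: θ_k = (180° + 360°k)/3 for k = 0, 1, ..., 2
Roots: 17/2 + (17*sqrt(3)/2)i, -17, 17/2 - (17*sqrt(3)/2)i


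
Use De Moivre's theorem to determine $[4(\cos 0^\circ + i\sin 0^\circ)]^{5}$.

By De Moivre: z^n = r^n(cos(nθ) + i sin(nθ))
= 4^5(cos(5*0°) + i sin(5*0°))
= 1024(cos 0° + i sin 0°)
= 1024


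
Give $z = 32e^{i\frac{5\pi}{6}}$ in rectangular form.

a = r cos θ = 32 * -sqrt(3)/2 = -16*sqrt(3)
b = r sin θ = 32 * 1/2 = 16
z = -16*sqrt(3) + 16i


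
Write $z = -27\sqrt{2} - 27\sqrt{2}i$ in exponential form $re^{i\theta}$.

r = |z| = sqrt((-27*sqrt(2))^2 + (-27*sqrt(2))^2) = sqrt(1458 + 1458) = sqrt(2916) = 54
θ = arctan(b/a) = arctan(-38.1838/-38.1838) (quadrant-adjusted) = -135° = -3π/4
z = 54e^(-i*3π/4)


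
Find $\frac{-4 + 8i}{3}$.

Divisor is real, so divide each part by 3:
= -4/3 + (8/3)i


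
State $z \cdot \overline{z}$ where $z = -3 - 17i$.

z * conjugate(z) = |z|^2 = a^2 + b^2
= (-3)^2 + (-17)^2 = 298


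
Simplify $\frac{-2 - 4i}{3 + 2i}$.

Multiply numerator and denominator by conjugate (3 - 2i):
= (-2 - 4i)(3 - 2i) / (3^2 + 2^2)
= (-14 - 8i) / 13
= -14/13 - (8/13)i


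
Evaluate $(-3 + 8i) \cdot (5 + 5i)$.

(a1*a2 - b1*b2) + (a1*b2 + b1*a2)i
= (-15 - 40) + (-15 + 40)i
= -55 + 25i


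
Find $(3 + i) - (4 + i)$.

(3 - 4) + (1 - 1)i = -1


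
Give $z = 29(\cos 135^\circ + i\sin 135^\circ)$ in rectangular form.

a = r cos θ = 29 * -sqrt(2)/2 = -29*sqrt(2)/2
b = r sin θ = 29 * sqrt(2)/2 = 29*sqrt(2)/2
z = -29*sqrt(2)/2 + (29*sqrt(2)/2)i


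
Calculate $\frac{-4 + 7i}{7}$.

Divisor is real, so divide each part by 7:
= -4/7 + i


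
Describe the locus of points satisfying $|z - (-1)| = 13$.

|z - z0| = r describes a circle centered at z0 with radius r
Here z0 = -1 and r = 13
Locus: Circle centered at (-1, 0) with radius 13


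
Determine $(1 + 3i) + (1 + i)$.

(1 + 1) + (3 + 1)i = 2 + 4i


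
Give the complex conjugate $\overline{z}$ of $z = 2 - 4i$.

If z = a + bi, then conjugate(z) = a - bi
conjugate(2 - 4i) = 2 + 4i


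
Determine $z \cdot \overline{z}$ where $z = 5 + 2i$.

z * conjugate(z) = |z|^2 = a^2 + b^2
= 5^2 + 2^2 = 29


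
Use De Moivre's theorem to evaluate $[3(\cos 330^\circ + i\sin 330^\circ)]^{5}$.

By De Moivre: z^n = r^n(cos(nθ) + i sin(nθ))
= 3^5(cos(5*330°) + i sin(5*330°))
= 243(cos 210° + i sin 210°)
= -243*sqrt(3)/2 - (243/2)i


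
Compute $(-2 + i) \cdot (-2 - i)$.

(a1*a2 - b1*b2) + (a1*b2 + b1*a2)i
= (4 - (-1)) + (2 + (-2))i
= 5


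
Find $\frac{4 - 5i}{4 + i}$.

Multiply numerator and denominator by conjugate (4 - i):
= (4 - 5i)(4 - i) / (4^2 + 1^2)
= (11 - 24i) / 17
= 11/17 - (24/17)i


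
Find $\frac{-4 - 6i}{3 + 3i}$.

Multiply numerator and denominator by conjugate (3 - 3i):
= (-4 - 6i)(3 - 3i) / (3^2 + 3^2)
= (-30 - 6i) / 18
Divide through by 6: (-5 - i) / 3
= -5/3 - (1/3)i


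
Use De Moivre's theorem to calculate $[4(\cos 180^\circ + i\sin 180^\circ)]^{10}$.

By De Moivre: z^n = r^n(cos(nθ) + i sin(nθ))
= 4^10(cos(10*180°) + i sin(10*180°))
= 1048576(cos 0° + i sin 0°)
= 1048576


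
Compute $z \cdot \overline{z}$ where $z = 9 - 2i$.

z * conjugate(z) = |z|^2 = a^2 + b^2
= 9^2 + (-2)^2 = 85


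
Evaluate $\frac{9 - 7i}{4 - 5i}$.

Multiply numerator and denominator by conjugate (4 + 5i):
= (9 - 7i)(4 + 5i) / (4^2 + (-5)^2)
= (71 + 17i) / 41
= 71/41 + (17/41)i


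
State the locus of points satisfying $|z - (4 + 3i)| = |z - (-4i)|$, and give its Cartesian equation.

|z - z1| = |z - z2| means z is equidistant from z1 and z2,
i.e. the perpendicular bisector of the segment from (4, 3) to (0, -4) (midpoint (2, -1/2)).
With z = x + yi, square both sides:
(x - 4)^2 + (y - 3)^2 = (x - 0)^2 + (y - (-4))^2
The x^2 and y^2 terms cancel: -8x + (-14)y = 16 - 25 = -9
Simplify: 8x + 14y = 9
Locus: Perpendicular bisector of the segment from (4, 3) to (0, -4): the line 8x + 14y = 9


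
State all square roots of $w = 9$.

|w| = 9, arg(w) = 0°
Root modulus = 9^(1/2) = 3
Root arguments: θ_k = (0° + 360°k)/2 for k = 0, 1, ..., 1
Roots: 3, -3


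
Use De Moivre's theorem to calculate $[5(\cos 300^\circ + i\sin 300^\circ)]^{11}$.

By De Moivre: z^n = r^n(cos(nθ) + i sin(nθ))
= 5^11(cos(11*300°) + i sin(11*300°))
= 48828125(cos 60° + i sin 60°)
= 48828125/2 + (48828125*sqrt(3)/2)i


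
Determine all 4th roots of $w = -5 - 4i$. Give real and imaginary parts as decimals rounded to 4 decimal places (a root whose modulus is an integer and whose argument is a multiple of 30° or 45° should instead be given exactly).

|w| = sqrt(41) ≈ 6.403124, arg(w) ≈ 218.659808°
Root modulus = sqrt(41)^(1/4) ≈ 1.590736
Root arguments: θ_k = (arg(w) + 360°k)/4 for k = 0, 1, ..., 3
Compute each root as (root modulus)(cos θ_k + i sin θ_k) using full-precision intermediates, then round to 4 decimal places.
Roots: 0.9200 + 1.2977i, -1.2977 + 0.9200i, -0.9200 - 1.2977i, 1.2977 - 0.9200i


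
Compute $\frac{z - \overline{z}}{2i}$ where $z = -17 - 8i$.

z - conjugate(z) = 2bi
(z - conjugate(z))/(2i) = 2bi/(2i) = b = -8


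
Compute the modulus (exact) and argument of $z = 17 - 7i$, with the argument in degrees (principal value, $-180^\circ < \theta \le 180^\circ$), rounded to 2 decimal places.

|z| = sqrt(17^2 + (-7)^2) = sqrt(338)
arg(z) = arctan(b/a) = arctan(-7/17) (quadrant-adjusted) = -22.38°


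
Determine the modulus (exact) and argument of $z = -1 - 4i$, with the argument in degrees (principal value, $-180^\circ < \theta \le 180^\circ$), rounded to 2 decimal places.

|z| = sqrt((-1)^2 + (-4)^2) = sqrt(17)
arg(z) = arctan(b/a) = arctan(-4/-1) (quadrant-adjusted) = -104.04°
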